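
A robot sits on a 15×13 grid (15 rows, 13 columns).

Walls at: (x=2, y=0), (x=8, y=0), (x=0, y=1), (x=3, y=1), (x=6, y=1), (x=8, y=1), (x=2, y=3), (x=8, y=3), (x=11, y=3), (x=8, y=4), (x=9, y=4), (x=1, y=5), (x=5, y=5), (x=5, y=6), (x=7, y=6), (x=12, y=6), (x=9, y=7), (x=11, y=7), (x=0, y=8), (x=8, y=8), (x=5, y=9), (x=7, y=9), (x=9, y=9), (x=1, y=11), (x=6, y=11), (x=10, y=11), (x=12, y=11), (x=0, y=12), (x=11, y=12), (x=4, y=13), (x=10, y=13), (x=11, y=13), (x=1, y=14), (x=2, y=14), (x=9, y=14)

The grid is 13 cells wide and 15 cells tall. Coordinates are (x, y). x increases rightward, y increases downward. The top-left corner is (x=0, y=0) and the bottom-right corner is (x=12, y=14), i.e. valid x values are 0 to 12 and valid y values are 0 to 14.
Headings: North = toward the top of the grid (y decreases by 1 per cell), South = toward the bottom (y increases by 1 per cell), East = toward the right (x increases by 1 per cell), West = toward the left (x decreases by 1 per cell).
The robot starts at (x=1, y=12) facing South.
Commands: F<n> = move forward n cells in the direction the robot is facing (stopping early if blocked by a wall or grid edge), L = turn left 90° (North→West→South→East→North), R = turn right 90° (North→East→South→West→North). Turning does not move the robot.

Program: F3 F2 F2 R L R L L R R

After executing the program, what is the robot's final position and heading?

Start: (x=1, y=12), facing South
  F3: move forward 1/3 (blocked), now at (x=1, y=13)
  F2: move forward 0/2 (blocked), now at (x=1, y=13)
  F2: move forward 0/2 (blocked), now at (x=1, y=13)
  R: turn right, now facing West
  L: turn left, now facing South
  R: turn right, now facing West
  L: turn left, now facing South
  L: turn left, now facing East
  R: turn right, now facing South
  R: turn right, now facing West
Final: (x=1, y=13), facing West

Answer: Final position: (x=1, y=13), facing West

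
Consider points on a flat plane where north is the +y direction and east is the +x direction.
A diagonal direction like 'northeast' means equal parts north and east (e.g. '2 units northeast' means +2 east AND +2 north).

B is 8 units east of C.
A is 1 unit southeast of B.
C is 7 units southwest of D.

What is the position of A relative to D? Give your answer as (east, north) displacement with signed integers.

Answer: A is at (east=2, north=-8) relative to D.

Derivation:
Place D at the origin (east=0, north=0).
  C is 7 units southwest of D: delta (east=-7, north=-7); C at (east=-7, north=-7).
  B is 8 units east of C: delta (east=+8, north=+0); B at (east=1, north=-7).
  A is 1 unit southeast of B: delta (east=+1, north=-1); A at (east=2, north=-8).
Therefore A relative to D: (east=2, north=-8).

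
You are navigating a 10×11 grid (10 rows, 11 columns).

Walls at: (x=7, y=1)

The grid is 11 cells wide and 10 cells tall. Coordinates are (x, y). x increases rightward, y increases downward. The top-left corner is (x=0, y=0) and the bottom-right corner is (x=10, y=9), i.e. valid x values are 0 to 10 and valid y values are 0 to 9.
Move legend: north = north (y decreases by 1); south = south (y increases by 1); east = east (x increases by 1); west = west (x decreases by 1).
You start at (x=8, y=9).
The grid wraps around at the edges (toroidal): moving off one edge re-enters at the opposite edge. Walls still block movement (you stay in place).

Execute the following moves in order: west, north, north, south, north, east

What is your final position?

Answer: Final position: (x=8, y=7)

Derivation:
Start: (x=8, y=9)
  west (west): (x=8, y=9) -> (x=7, y=9)
  north (north): (x=7, y=9) -> (x=7, y=8)
  north (north): (x=7, y=8) -> (x=7, y=7)
  south (south): (x=7, y=7) -> (x=7, y=8)
  north (north): (x=7, y=8) -> (x=7, y=7)
  east (east): (x=7, y=7) -> (x=8, y=7)
Final: (x=8, y=7)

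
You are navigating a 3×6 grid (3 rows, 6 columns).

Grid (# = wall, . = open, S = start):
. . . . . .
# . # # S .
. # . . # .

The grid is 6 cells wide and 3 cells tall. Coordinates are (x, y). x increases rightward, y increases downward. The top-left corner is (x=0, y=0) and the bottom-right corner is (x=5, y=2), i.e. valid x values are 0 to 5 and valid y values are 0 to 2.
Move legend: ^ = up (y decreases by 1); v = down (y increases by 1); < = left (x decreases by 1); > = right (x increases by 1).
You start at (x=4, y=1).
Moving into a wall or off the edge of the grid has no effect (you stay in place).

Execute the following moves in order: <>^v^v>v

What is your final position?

Answer: Final position: (x=5, y=2)

Derivation:
Start: (x=4, y=1)
  < (left): blocked, stay at (x=4, y=1)
  > (right): (x=4, y=1) -> (x=5, y=1)
  ^ (up): (x=5, y=1) -> (x=5, y=0)
  v (down): (x=5, y=0) -> (x=5, y=1)
  ^ (up): (x=5, y=1) -> (x=5, y=0)
  v (down): (x=5, y=0) -> (x=5, y=1)
  > (right): blocked, stay at (x=5, y=1)
  v (down): (x=5, y=1) -> (x=5, y=2)
Final: (x=5, y=2)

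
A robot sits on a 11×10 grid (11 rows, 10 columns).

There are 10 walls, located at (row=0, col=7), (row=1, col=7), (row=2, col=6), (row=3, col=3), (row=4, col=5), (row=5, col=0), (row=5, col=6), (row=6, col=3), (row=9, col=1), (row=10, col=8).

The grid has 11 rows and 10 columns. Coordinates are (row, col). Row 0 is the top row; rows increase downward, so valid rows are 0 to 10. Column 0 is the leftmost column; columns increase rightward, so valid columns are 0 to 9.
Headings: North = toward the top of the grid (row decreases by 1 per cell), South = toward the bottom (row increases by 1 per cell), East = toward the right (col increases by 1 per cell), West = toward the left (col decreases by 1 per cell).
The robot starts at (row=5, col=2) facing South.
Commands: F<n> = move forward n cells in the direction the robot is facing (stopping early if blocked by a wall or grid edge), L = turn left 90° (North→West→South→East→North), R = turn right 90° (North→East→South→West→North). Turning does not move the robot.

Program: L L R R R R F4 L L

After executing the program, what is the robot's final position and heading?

Answer: Final position: (row=1, col=2), facing South

Derivation:
Start: (row=5, col=2), facing South
  L: turn left, now facing East
  L: turn left, now facing North
  R: turn right, now facing East
  R: turn right, now facing South
  R: turn right, now facing West
  R: turn right, now facing North
  F4: move forward 4, now at (row=1, col=2)
  L: turn left, now facing West
  L: turn left, now facing South
Final: (row=1, col=2), facing South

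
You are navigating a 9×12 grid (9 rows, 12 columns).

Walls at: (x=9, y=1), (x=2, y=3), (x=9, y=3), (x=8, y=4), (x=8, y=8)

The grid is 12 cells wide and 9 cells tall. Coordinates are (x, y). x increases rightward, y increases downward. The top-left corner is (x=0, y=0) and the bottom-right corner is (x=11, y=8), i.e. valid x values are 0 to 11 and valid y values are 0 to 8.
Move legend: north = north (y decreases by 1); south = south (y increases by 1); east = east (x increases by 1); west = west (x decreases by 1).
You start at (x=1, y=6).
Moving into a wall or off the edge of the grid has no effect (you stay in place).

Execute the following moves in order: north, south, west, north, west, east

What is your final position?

Answer: Final position: (x=1, y=5)

Derivation:
Start: (x=1, y=6)
  north (north): (x=1, y=6) -> (x=1, y=5)
  south (south): (x=1, y=5) -> (x=1, y=6)
  west (west): (x=1, y=6) -> (x=0, y=6)
  north (north): (x=0, y=6) -> (x=0, y=5)
  west (west): blocked, stay at (x=0, y=5)
  east (east): (x=0, y=5) -> (x=1, y=5)
Final: (x=1, y=5)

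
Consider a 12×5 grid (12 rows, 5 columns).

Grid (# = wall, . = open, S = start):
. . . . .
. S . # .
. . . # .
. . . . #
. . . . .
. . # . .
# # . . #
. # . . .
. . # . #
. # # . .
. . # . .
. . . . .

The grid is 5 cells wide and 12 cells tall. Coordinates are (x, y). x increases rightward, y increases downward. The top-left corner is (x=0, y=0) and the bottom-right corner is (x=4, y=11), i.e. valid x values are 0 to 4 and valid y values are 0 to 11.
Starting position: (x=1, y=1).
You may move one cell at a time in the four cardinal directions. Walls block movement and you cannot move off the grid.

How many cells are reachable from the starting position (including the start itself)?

Answer: Reachable cells: 47

Derivation:
BFS flood-fill from (x=1, y=1):
  Distance 0: (x=1, y=1)
  Distance 1: (x=1, y=0), (x=0, y=1), (x=2, y=1), (x=1, y=2)
  Distance 2: (x=0, y=0), (x=2, y=0), (x=0, y=2), (x=2, y=2), (x=1, y=3)
  Distance 3: (x=3, y=0), (x=0, y=3), (x=2, y=3), (x=1, y=4)
  Distance 4: (x=4, y=0), (x=3, y=3), (x=0, y=4), (x=2, y=4), (x=1, y=5)
  Distance 5: (x=4, y=1), (x=3, y=4), (x=0, y=5)
  Distance 6: (x=4, y=2), (x=4, y=4), (x=3, y=5)
  Distance 7: (x=4, y=5), (x=3, y=6)
  Distance 8: (x=2, y=6), (x=3, y=7)
  Distance 9: (x=2, y=7), (x=4, y=7), (x=3, y=8)
  Distance 10: (x=3, y=9)
  Distance 11: (x=4, y=9), (x=3, y=10)
  Distance 12: (x=4, y=10), (x=3, y=11)
  Distance 13: (x=2, y=11), (x=4, y=11)
  Distance 14: (x=1, y=11)
  Distance 15: (x=1, y=10), (x=0, y=11)
  Distance 16: (x=0, y=10)
  Distance 17: (x=0, y=9)
  Distance 18: (x=0, y=8)
  Distance 19: (x=0, y=7), (x=1, y=8)
Total reachable: 47 (grid has 47 open cells total)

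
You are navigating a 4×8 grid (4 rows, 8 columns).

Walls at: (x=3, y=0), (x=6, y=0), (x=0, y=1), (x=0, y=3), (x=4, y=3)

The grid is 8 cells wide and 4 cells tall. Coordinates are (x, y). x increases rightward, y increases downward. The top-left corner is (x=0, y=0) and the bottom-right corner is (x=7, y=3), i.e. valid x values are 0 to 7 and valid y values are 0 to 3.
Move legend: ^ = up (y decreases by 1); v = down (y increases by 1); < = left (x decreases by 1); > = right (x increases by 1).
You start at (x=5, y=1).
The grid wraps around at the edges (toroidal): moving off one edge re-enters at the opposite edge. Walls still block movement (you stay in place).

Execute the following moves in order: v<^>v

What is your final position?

Answer: Final position: (x=5, y=2)

Derivation:
Start: (x=5, y=1)
  v (down): (x=5, y=1) -> (x=5, y=2)
  < (left): (x=5, y=2) -> (x=4, y=2)
  ^ (up): (x=4, y=2) -> (x=4, y=1)
  > (right): (x=4, y=1) -> (x=5, y=1)
  v (down): (x=5, y=1) -> (x=5, y=2)
Final: (x=5, y=2)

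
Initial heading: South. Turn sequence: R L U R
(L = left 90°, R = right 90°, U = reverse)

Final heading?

Start: South
  R (right (90° clockwise)) -> West
  L (left (90° counter-clockwise)) -> South
  U (U-turn (180°)) -> North
  R (right (90° clockwise)) -> East
Final: East

Answer: Final heading: East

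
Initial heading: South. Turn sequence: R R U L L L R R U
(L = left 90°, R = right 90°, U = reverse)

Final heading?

Answer: Final heading: West

Derivation:
Start: South
  R (right (90° clockwise)) -> West
  R (right (90° clockwise)) -> North
  U (U-turn (180°)) -> South
  L (left (90° counter-clockwise)) -> East
  L (left (90° counter-clockwise)) -> North
  L (left (90° counter-clockwise)) -> West
  R (right (90° clockwise)) -> North
  R (right (90° clockwise)) -> East
  U (U-turn (180°)) -> West
Final: West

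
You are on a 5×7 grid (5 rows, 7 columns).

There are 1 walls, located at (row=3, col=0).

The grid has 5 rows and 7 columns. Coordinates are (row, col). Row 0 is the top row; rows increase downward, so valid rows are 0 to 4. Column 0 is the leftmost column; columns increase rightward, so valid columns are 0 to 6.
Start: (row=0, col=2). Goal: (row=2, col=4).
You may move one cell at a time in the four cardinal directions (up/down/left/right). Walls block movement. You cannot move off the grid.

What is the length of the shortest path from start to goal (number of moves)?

BFS from (row=0, col=2) until reaching (row=2, col=4):
  Distance 0: (row=0, col=2)
  Distance 1: (row=0, col=1), (row=0, col=3), (row=1, col=2)
  Distance 2: (row=0, col=0), (row=0, col=4), (row=1, col=1), (row=1, col=3), (row=2, col=2)
  Distance 3: (row=0, col=5), (row=1, col=0), (row=1, col=4), (row=2, col=1), (row=2, col=3), (row=3, col=2)
  Distance 4: (row=0, col=6), (row=1, col=5), (row=2, col=0), (row=2, col=4), (row=3, col=1), (row=3, col=3), (row=4, col=2)  <- goal reached here
One shortest path (4 moves): (row=0, col=2) -> (row=0, col=3) -> (row=0, col=4) -> (row=1, col=4) -> (row=2, col=4)

Answer: Shortest path length: 4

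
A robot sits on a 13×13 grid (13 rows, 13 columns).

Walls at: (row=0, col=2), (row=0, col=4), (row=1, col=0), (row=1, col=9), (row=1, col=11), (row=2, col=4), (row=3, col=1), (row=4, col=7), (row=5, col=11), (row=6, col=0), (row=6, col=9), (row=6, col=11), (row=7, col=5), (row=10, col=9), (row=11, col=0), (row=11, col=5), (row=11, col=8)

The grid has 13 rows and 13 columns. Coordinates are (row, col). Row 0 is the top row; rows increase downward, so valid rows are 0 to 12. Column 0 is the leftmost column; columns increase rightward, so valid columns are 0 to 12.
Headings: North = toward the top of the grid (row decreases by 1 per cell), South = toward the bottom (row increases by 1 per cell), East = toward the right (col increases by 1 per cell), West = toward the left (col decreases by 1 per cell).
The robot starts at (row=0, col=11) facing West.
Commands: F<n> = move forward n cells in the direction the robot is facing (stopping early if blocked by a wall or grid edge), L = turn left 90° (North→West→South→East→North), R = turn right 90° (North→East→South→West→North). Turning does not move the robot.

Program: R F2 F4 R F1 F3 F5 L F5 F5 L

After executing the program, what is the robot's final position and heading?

Answer: Final position: (row=0, col=12), facing West

Derivation:
Start: (row=0, col=11), facing West
  R: turn right, now facing North
  F2: move forward 0/2 (blocked), now at (row=0, col=11)
  F4: move forward 0/4 (blocked), now at (row=0, col=11)
  R: turn right, now facing East
  F1: move forward 1, now at (row=0, col=12)
  F3: move forward 0/3 (blocked), now at (row=0, col=12)
  F5: move forward 0/5 (blocked), now at (row=0, col=12)
  L: turn left, now facing North
  F5: move forward 0/5 (blocked), now at (row=0, col=12)
  F5: move forward 0/5 (blocked), now at (row=0, col=12)
  L: turn left, now facing West
Final: (row=0, col=12), facing West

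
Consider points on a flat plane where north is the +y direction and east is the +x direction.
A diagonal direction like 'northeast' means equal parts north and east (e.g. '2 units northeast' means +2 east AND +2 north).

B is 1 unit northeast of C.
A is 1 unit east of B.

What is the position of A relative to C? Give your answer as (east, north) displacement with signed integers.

Answer: A is at (east=2, north=1) relative to C.

Derivation:
Place C at the origin (east=0, north=0).
  B is 1 unit northeast of C: delta (east=+1, north=+1); B at (east=1, north=1).
  A is 1 unit east of B: delta (east=+1, north=+0); A at (east=2, north=1).
Therefore A relative to C: (east=2, north=1).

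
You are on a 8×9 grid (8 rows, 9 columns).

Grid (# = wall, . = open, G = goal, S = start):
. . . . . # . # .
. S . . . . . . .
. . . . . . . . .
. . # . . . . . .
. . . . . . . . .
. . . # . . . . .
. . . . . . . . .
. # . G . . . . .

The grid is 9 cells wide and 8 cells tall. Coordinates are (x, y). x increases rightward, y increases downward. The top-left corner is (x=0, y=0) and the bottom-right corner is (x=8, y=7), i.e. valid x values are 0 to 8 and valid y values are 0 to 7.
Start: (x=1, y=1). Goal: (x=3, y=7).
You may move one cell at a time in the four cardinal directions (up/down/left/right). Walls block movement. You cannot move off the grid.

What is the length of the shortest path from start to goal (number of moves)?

Answer: Shortest path length: 8

Derivation:
BFS from (x=1, y=1) until reaching (x=3, y=7):
  Distance 0: (x=1, y=1)
  Distance 1: (x=1, y=0), (x=0, y=1), (x=2, y=1), (x=1, y=2)
  Distance 2: (x=0, y=0), (x=2, y=0), (x=3, y=1), (x=0, y=2), (x=2, y=2), (x=1, y=3)
  Distance 3: (x=3, y=0), (x=4, y=1), (x=3, y=2), (x=0, y=3), (x=1, y=4)
  Distance 4: (x=4, y=0), (x=5, y=1), (x=4, y=2), (x=3, y=3), (x=0, y=4), (x=2, y=4), (x=1, y=5)
  Distance 5: (x=6, y=1), (x=5, y=2), (x=4, y=3), (x=3, y=4), (x=0, y=5), (x=2, y=5), (x=1, y=6)
  Distance 6: (x=6, y=0), (x=7, y=1), (x=6, y=2), (x=5, y=3), (x=4, y=4), (x=0, y=6), (x=2, y=6)
  Distance 7: (x=8, y=1), (x=7, y=2), (x=6, y=3), (x=5, y=4), (x=4, y=5), (x=3, y=6), (x=0, y=7), (x=2, y=7)
  Distance 8: (x=8, y=0), (x=8, y=2), (x=7, y=3), (x=6, y=4), (x=5, y=5), (x=4, y=6), (x=3, y=7)  <- goal reached here
One shortest path (8 moves): (x=1, y=1) -> (x=1, y=2) -> (x=1, y=3) -> (x=1, y=4) -> (x=2, y=4) -> (x=2, y=5) -> (x=2, y=6) -> (x=3, y=6) -> (x=3, y=7)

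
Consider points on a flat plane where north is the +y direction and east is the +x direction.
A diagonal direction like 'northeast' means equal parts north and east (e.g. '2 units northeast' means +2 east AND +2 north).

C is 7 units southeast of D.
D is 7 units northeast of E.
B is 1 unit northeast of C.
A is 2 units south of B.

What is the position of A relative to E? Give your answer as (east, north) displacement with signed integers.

Answer: A is at (east=15, north=-1) relative to E.

Derivation:
Place E at the origin (east=0, north=0).
  D is 7 units northeast of E: delta (east=+7, north=+7); D at (east=7, north=7).
  C is 7 units southeast of D: delta (east=+7, north=-7); C at (east=14, north=0).
  B is 1 unit northeast of C: delta (east=+1, north=+1); B at (east=15, north=1).
  A is 2 units south of B: delta (east=+0, north=-2); A at (east=15, north=-1).
Therefore A relative to E: (east=15, north=-1).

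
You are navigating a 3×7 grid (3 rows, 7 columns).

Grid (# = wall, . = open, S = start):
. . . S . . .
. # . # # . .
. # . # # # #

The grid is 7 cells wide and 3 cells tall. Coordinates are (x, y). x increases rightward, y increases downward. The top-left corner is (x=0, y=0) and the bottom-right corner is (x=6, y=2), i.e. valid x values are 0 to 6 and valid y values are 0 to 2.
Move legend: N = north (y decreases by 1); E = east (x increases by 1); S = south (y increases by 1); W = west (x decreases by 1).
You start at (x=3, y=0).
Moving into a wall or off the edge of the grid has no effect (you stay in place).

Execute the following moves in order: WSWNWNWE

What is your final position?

Start: (x=3, y=0)
  W (west): (x=3, y=0) -> (x=2, y=0)
  S (south): (x=2, y=0) -> (x=2, y=1)
  W (west): blocked, stay at (x=2, y=1)
  N (north): (x=2, y=1) -> (x=2, y=0)
  W (west): (x=2, y=0) -> (x=1, y=0)
  N (north): blocked, stay at (x=1, y=0)
  W (west): (x=1, y=0) -> (x=0, y=0)
  E (east): (x=0, y=0) -> (x=1, y=0)
Final: (x=1, y=0)

Answer: Final position: (x=1, y=0)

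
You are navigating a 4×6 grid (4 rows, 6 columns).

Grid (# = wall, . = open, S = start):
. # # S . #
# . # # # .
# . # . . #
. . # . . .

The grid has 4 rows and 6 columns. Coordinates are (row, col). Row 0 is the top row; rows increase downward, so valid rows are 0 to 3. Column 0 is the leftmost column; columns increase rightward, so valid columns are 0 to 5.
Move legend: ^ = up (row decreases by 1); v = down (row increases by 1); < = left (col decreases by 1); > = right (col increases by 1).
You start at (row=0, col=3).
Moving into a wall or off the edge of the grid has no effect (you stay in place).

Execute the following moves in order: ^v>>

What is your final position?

Answer: Final position: (row=0, col=4)

Derivation:
Start: (row=0, col=3)
  ^ (up): blocked, stay at (row=0, col=3)
  v (down): blocked, stay at (row=0, col=3)
  > (right): (row=0, col=3) -> (row=0, col=4)
  > (right): blocked, stay at (row=0, col=4)
Final: (row=0, col=4)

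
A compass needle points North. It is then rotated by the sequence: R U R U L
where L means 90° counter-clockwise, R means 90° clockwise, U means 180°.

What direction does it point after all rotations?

Answer: Final heading: East

Derivation:
Start: North
  R (right (90° clockwise)) -> East
  U (U-turn (180°)) -> West
  R (right (90° clockwise)) -> North
  U (U-turn (180°)) -> South
  L (left (90° counter-clockwise)) -> East
Final: East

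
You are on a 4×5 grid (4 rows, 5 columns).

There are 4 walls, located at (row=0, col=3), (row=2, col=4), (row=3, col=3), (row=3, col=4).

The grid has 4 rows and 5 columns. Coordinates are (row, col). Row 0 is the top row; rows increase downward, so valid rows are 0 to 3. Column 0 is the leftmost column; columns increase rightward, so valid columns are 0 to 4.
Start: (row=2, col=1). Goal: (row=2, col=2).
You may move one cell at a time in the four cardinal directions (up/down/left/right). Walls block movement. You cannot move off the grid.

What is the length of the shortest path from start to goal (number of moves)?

Answer: Shortest path length: 1

Derivation:
BFS from (row=2, col=1) until reaching (row=2, col=2):
  Distance 0: (row=2, col=1)
  Distance 1: (row=1, col=1), (row=2, col=0), (row=2, col=2), (row=3, col=1)  <- goal reached here
One shortest path (1 moves): (row=2, col=1) -> (row=2, col=2)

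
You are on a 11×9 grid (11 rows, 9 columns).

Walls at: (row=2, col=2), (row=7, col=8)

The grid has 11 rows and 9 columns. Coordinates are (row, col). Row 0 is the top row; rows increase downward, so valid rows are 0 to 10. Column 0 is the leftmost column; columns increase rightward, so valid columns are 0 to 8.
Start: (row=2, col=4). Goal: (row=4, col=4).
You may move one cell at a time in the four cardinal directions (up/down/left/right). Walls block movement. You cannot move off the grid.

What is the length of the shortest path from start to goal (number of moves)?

BFS from (row=2, col=4) until reaching (row=4, col=4):
  Distance 0: (row=2, col=4)
  Distance 1: (row=1, col=4), (row=2, col=3), (row=2, col=5), (row=3, col=4)
  Distance 2: (row=0, col=4), (row=1, col=3), (row=1, col=5), (row=2, col=6), (row=3, col=3), (row=3, col=5), (row=4, col=4)  <- goal reached here
One shortest path (2 moves): (row=2, col=4) -> (row=3, col=4) -> (row=4, col=4)

Answer: Shortest path length: 2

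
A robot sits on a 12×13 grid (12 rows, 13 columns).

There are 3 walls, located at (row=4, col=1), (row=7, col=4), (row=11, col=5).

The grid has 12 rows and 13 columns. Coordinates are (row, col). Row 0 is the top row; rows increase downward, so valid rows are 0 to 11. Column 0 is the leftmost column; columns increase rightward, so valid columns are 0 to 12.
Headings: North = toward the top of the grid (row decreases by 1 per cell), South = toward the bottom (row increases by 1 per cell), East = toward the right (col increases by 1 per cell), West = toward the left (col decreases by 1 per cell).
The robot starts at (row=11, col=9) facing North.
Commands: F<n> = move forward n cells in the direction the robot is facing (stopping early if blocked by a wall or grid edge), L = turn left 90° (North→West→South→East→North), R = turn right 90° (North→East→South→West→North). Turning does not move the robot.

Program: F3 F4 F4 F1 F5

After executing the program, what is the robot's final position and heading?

Answer: Final position: (row=0, col=9), facing North

Derivation:
Start: (row=11, col=9), facing North
  F3: move forward 3, now at (row=8, col=9)
  F4: move forward 4, now at (row=4, col=9)
  F4: move forward 4, now at (row=0, col=9)
  F1: move forward 0/1 (blocked), now at (row=0, col=9)
  F5: move forward 0/5 (blocked), now at (row=0, col=9)
Final: (row=0, col=9), facing North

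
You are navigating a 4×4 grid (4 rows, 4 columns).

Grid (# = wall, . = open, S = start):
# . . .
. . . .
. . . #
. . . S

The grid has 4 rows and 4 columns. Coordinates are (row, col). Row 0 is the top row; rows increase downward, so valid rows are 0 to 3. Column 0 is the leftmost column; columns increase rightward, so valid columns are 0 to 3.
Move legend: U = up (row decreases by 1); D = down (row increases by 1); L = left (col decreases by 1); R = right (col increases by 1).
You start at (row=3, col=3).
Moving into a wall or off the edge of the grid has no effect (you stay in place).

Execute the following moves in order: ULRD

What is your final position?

Answer: Final position: (row=3, col=3)

Derivation:
Start: (row=3, col=3)
  U (up): blocked, stay at (row=3, col=3)
  L (left): (row=3, col=3) -> (row=3, col=2)
  R (right): (row=3, col=2) -> (row=3, col=3)
  D (down): blocked, stay at (row=3, col=3)
Final: (row=3, col=3)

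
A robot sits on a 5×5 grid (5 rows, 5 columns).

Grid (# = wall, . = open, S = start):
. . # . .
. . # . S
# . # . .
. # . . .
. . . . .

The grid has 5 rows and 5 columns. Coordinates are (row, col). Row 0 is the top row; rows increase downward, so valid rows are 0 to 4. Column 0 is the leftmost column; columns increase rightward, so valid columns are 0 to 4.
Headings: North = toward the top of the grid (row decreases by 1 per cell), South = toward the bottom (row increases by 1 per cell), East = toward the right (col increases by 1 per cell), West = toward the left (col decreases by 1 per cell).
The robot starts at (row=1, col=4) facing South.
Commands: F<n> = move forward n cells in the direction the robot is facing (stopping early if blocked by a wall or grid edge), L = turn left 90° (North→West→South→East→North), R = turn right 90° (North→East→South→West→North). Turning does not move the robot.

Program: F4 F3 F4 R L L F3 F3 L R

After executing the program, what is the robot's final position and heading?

Start: (row=1, col=4), facing South
  F4: move forward 3/4 (blocked), now at (row=4, col=4)
  F3: move forward 0/3 (blocked), now at (row=4, col=4)
  F4: move forward 0/4 (blocked), now at (row=4, col=4)
  R: turn right, now facing West
  L: turn left, now facing South
  L: turn left, now facing East
  F3: move forward 0/3 (blocked), now at (row=4, col=4)
  F3: move forward 0/3 (blocked), now at (row=4, col=4)
  L: turn left, now facing North
  R: turn right, now facing East
Final: (row=4, col=4), facing East

Answer: Final position: (row=4, col=4), facing East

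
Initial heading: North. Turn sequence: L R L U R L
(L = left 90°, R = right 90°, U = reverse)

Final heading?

Answer: Final heading: East

Derivation:
Start: North
  L (left (90° counter-clockwise)) -> West
  R (right (90° clockwise)) -> North
  L (left (90° counter-clockwise)) -> West
  U (U-turn (180°)) -> East
  R (right (90° clockwise)) -> South
  L (left (90° counter-clockwise)) -> East
Final: East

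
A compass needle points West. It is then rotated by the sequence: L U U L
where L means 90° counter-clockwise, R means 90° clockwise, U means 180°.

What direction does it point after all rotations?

Start: West
  L (left (90° counter-clockwise)) -> South
  U (U-turn (180°)) -> North
  U (U-turn (180°)) -> South
  L (left (90° counter-clockwise)) -> East
Final: East

Answer: Final heading: East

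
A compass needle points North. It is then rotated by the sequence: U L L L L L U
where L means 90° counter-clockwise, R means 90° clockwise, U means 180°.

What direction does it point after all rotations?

Answer: Final heading: West

Derivation:
Start: North
  U (U-turn (180°)) -> South
  L (left (90° counter-clockwise)) -> East
  L (left (90° counter-clockwise)) -> North
  L (left (90° counter-clockwise)) -> West
  L (left (90° counter-clockwise)) -> South
  L (left (90° counter-clockwise)) -> East
  U (U-turn (180°)) -> West
Final: West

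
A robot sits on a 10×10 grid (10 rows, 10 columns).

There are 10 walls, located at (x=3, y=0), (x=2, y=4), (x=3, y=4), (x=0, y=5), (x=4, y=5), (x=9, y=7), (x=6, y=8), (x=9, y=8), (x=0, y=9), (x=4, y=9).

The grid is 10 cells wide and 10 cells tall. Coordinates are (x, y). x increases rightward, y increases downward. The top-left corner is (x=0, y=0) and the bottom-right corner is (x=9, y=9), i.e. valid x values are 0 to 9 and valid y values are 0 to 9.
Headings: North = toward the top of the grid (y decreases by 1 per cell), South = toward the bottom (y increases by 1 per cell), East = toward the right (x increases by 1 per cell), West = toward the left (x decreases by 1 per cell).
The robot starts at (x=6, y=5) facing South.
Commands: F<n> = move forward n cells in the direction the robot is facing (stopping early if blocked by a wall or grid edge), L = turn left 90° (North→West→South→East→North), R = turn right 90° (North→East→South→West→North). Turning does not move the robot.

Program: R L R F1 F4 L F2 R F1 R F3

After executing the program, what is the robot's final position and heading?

Answer: Final position: (x=4, y=6), facing North

Derivation:
Start: (x=6, y=5), facing South
  R: turn right, now facing West
  L: turn left, now facing South
  R: turn right, now facing West
  F1: move forward 1, now at (x=5, y=5)
  F4: move forward 0/4 (blocked), now at (x=5, y=5)
  L: turn left, now facing South
  F2: move forward 2, now at (x=5, y=7)
  R: turn right, now facing West
  F1: move forward 1, now at (x=4, y=7)
  R: turn right, now facing North
  F3: move forward 1/3 (blocked), now at (x=4, y=6)
Final: (x=4, y=6), facing North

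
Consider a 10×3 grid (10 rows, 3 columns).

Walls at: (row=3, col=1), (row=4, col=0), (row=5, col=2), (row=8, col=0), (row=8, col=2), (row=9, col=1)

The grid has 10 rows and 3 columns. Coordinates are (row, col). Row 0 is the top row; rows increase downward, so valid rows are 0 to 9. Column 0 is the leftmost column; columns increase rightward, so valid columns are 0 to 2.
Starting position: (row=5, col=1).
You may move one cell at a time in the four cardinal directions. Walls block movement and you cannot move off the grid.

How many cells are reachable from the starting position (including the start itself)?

Answer: Reachable cells: 22

Derivation:
BFS flood-fill from (row=5, col=1):
  Distance 0: (row=5, col=1)
  Distance 1: (row=4, col=1), (row=5, col=0), (row=6, col=1)
  Distance 2: (row=4, col=2), (row=6, col=0), (row=6, col=2), (row=7, col=1)
  Distance 3: (row=3, col=2), (row=7, col=0), (row=7, col=2), (row=8, col=1)
  Distance 4: (row=2, col=2)
  Distance 5: (row=1, col=2), (row=2, col=1)
  Distance 6: (row=0, col=2), (row=1, col=1), (row=2, col=0)
  Distance 7: (row=0, col=1), (row=1, col=0), (row=3, col=0)
  Distance 8: (row=0, col=0)
Total reachable: 22 (grid has 24 open cells total)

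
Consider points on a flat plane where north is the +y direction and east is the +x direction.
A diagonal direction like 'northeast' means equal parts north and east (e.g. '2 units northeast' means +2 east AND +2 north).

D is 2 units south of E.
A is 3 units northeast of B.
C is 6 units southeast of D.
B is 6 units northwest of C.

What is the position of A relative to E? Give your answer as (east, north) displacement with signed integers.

Answer: A is at (east=3, north=1) relative to E.

Derivation:
Place E at the origin (east=0, north=0).
  D is 2 units south of E: delta (east=+0, north=-2); D at (east=0, north=-2).
  C is 6 units southeast of D: delta (east=+6, north=-6); C at (east=6, north=-8).
  B is 6 units northwest of C: delta (east=-6, north=+6); B at (east=0, north=-2).
  A is 3 units northeast of B: delta (east=+3, north=+3); A at (east=3, north=1).
Therefore A relative to E: (east=3, north=1).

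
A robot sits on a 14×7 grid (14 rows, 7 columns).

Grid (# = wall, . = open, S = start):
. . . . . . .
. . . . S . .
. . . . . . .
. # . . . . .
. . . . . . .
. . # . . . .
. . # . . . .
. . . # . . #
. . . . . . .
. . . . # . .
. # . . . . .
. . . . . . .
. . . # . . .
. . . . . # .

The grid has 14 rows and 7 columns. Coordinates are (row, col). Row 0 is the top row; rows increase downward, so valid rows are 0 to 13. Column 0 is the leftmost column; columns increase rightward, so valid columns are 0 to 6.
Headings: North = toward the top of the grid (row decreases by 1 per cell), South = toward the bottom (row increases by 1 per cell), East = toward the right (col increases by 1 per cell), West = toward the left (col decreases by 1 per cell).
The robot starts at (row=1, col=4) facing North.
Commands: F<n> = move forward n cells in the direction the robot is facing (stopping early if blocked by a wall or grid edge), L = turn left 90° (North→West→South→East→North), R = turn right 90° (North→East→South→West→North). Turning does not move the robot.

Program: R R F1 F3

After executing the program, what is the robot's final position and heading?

Answer: Final position: (row=5, col=4), facing South

Derivation:
Start: (row=1, col=4), facing North
  R: turn right, now facing East
  R: turn right, now facing South
  F1: move forward 1, now at (row=2, col=4)
  F3: move forward 3, now at (row=5, col=4)
Final: (row=5, col=4), facing South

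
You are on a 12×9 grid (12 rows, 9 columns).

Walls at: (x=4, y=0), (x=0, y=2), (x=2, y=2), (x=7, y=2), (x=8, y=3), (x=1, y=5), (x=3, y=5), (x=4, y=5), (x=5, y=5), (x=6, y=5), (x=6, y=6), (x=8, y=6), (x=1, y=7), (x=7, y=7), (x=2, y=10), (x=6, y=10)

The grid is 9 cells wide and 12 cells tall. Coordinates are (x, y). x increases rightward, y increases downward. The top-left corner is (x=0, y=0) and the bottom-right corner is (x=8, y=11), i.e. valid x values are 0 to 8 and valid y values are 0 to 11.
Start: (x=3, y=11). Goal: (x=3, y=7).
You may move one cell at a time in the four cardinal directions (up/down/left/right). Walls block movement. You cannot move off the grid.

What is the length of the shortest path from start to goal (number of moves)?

BFS from (x=3, y=11) until reaching (x=3, y=7):
  Distance 0: (x=3, y=11)
  Distance 1: (x=3, y=10), (x=2, y=11), (x=4, y=11)
  Distance 2: (x=3, y=9), (x=4, y=10), (x=1, y=11), (x=5, y=11)
  Distance 3: (x=3, y=8), (x=2, y=9), (x=4, y=9), (x=1, y=10), (x=5, y=10), (x=0, y=11), (x=6, y=11)
  Distance 4: (x=3, y=7), (x=2, y=8), (x=4, y=8), (x=1, y=9), (x=5, y=9), (x=0, y=10), (x=7, y=11)  <- goal reached here
One shortest path (4 moves): (x=3, y=11) -> (x=3, y=10) -> (x=3, y=9) -> (x=3, y=8) -> (x=3, y=7)

Answer: Shortest path length: 4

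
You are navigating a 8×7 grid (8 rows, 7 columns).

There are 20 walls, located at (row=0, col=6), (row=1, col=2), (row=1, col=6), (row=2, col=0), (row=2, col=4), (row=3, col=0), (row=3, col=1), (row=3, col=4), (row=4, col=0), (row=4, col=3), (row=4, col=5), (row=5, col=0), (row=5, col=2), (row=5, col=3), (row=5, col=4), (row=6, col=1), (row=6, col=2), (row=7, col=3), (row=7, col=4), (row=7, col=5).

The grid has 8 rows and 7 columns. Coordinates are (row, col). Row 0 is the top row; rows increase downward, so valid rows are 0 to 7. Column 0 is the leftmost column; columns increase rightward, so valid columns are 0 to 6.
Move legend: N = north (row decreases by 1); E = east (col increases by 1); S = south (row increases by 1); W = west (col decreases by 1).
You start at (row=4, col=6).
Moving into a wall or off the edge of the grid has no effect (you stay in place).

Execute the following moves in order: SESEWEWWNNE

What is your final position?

Start: (row=4, col=6)
  S (south): (row=4, col=6) -> (row=5, col=6)
  E (east): blocked, stay at (row=5, col=6)
  S (south): (row=5, col=6) -> (row=6, col=6)
  E (east): blocked, stay at (row=6, col=6)
  W (west): (row=6, col=6) -> (row=6, col=5)
  E (east): (row=6, col=5) -> (row=6, col=6)
  W (west): (row=6, col=6) -> (row=6, col=5)
  W (west): (row=6, col=5) -> (row=6, col=4)
  N (north): blocked, stay at (row=6, col=4)
  N (north): blocked, stay at (row=6, col=4)
  E (east): (row=6, col=4) -> (row=6, col=5)
Final: (row=6, col=5)

Answer: Final position: (row=6, col=5)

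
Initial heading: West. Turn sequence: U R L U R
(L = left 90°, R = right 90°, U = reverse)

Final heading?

Answer: Final heading: North

Derivation:
Start: West
  U (U-turn (180°)) -> East
  R (right (90° clockwise)) -> South
  L (left (90° counter-clockwise)) -> East
  U (U-turn (180°)) -> West
  R (right (90° clockwise)) -> North
Final: North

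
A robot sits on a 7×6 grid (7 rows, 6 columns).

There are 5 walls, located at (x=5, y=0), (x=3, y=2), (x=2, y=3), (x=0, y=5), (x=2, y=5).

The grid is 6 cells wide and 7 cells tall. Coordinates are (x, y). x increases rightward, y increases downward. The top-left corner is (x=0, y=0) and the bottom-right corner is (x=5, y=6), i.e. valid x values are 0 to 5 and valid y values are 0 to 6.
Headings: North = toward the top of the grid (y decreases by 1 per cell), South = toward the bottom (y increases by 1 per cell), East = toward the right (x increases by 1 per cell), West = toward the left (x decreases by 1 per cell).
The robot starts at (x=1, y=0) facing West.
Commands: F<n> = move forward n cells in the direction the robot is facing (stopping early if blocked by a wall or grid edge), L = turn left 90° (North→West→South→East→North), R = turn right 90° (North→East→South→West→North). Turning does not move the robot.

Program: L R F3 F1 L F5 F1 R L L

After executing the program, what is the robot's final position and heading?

Answer: Final position: (x=0, y=4), facing East

Derivation:
Start: (x=1, y=0), facing West
  L: turn left, now facing South
  R: turn right, now facing West
  F3: move forward 1/3 (blocked), now at (x=0, y=0)
  F1: move forward 0/1 (blocked), now at (x=0, y=0)
  L: turn left, now facing South
  F5: move forward 4/5 (blocked), now at (x=0, y=4)
  F1: move forward 0/1 (blocked), now at (x=0, y=4)
  R: turn right, now facing West
  L: turn left, now facing South
  L: turn left, now facing East
Final: (x=0, y=4), facing East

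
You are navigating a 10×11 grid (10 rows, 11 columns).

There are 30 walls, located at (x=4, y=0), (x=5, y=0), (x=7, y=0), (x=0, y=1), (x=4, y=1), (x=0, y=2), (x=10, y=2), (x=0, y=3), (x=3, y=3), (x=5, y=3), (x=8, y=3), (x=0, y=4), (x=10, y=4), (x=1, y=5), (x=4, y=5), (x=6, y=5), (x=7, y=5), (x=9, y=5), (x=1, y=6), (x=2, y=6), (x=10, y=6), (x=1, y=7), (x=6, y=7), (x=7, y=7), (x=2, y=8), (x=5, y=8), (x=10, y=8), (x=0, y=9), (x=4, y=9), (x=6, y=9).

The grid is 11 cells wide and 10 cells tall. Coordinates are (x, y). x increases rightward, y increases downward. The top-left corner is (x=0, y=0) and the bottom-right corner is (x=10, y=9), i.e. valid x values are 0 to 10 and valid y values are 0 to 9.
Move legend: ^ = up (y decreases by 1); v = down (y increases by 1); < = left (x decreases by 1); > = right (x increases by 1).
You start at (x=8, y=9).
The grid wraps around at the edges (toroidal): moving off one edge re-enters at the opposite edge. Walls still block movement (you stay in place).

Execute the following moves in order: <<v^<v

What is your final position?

Start: (x=8, y=9)
  < (left): (x=8, y=9) -> (x=7, y=9)
  < (left): blocked, stay at (x=7, y=9)
  v (down): blocked, stay at (x=7, y=9)
  ^ (up): (x=7, y=9) -> (x=7, y=8)
  < (left): (x=7, y=8) -> (x=6, y=8)
  v (down): blocked, stay at (x=6, y=8)
Final: (x=6, y=8)

Answer: Final position: (x=6, y=8)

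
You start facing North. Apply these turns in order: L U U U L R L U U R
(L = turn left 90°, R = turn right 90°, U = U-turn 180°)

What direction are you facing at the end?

Start: North
  L (left (90° counter-clockwise)) -> West
  U (U-turn (180°)) -> East
  U (U-turn (180°)) -> West
  U (U-turn (180°)) -> East
  L (left (90° counter-clockwise)) -> North
  R (right (90° clockwise)) -> East
  L (left (90° counter-clockwise)) -> North
  U (U-turn (180°)) -> South
  U (U-turn (180°)) -> North
  R (right (90° clockwise)) -> East
Final: East

Answer: Final heading: East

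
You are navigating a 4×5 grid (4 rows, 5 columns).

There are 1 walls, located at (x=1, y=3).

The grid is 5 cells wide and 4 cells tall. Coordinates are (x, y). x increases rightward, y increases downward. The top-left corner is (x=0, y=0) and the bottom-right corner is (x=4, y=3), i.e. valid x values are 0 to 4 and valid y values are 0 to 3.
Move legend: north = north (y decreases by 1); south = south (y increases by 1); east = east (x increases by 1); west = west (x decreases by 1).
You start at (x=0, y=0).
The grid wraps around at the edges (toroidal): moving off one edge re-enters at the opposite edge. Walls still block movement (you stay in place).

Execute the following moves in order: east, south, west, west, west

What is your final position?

Start: (x=0, y=0)
  east (east): (x=0, y=0) -> (x=1, y=0)
  south (south): (x=1, y=0) -> (x=1, y=1)
  west (west): (x=1, y=1) -> (x=0, y=1)
  west (west): (x=0, y=1) -> (x=4, y=1)
  west (west): (x=4, y=1) -> (x=3, y=1)
Final: (x=3, y=1)

Answer: Final position: (x=3, y=1)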